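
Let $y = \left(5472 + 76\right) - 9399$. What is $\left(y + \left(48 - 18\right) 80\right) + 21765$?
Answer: $20314$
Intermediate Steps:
$y = -3851$ ($y = 5548 - 9399 = -3851$)
$\left(y + \left(48 - 18\right) 80\right) + 21765 = \left(-3851 + \left(48 - 18\right) 80\right) + 21765 = \left(-3851 + 30 \cdot 80\right) + 21765 = \left(-3851 + 2400\right) + 21765 = -1451 + 21765 = 20314$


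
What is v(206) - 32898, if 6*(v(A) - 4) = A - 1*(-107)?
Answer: -197051/6 ≈ -32842.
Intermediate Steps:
v(A) = 131/6 + A/6 (v(A) = 4 + (A - 1*(-107))/6 = 4 + (A + 107)/6 = 4 + (107 + A)/6 = 4 + (107/6 + A/6) = 131/6 + A/6)
v(206) - 32898 = (131/6 + (1/6)*206) - 32898 = (131/6 + 103/3) - 32898 = 337/6 - 32898 = -197051/6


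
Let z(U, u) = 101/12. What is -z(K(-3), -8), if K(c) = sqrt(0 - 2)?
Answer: -101/12 ≈ -8.4167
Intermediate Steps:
K(c) = I*sqrt(2) (K(c) = sqrt(-2) = I*sqrt(2))
z(U, u) = 101/12 (z(U, u) = 101*(1/12) = 101/12)
-z(K(-3), -8) = -1*101/12 = -101/12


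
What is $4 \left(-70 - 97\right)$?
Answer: $-668$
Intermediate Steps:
$4 \left(-70 - 97\right) = 4 \left(-167\right) = -668$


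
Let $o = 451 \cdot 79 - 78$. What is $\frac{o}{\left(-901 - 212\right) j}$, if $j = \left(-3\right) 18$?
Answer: $\frac{35551}{60102} \approx 0.59151$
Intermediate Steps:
$j = -54$
$o = 35551$ ($o = 35629 - 78 = 35551$)
$\frac{o}{\left(-901 - 212\right) j} = \frac{35551}{\left(-901 - 212\right) \left(-54\right)} = \frac{35551}{\left(-1113\right) \left(-54\right)} = \frac{35551}{60102}$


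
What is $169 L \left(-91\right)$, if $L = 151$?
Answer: $-2322229$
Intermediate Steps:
$169 L \left(-91\right) = 169 \cdot 151 \left(-91\right) = 25519 \left(-91\right) = -2322229$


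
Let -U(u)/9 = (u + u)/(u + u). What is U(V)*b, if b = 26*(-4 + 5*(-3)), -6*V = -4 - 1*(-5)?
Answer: 4446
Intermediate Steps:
V = -⅙ (V = -(-4 - 1*(-5))/6 = -(-4 + 5)/6 = -⅙*1 = -⅙ ≈ -0.16667)
b = -494 (b = 26*(-4 - 15) = 26*(-19) = -494)
U(u) = -9 (U(u) = -9*(u + u)/(u + u) = -9*2*u/(2*u) = -9*2*u*1/(2*u) = -9*1 = -9)
U(V)*b = -9*(-494) = 4446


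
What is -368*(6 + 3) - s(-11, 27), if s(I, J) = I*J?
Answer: -3015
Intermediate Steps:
-368*(6 + 3) - s(-11, 27) = -368*(6 + 3) - (-11)*27 = -368*9 - 1*(-297) = -3312 + 297 = -3015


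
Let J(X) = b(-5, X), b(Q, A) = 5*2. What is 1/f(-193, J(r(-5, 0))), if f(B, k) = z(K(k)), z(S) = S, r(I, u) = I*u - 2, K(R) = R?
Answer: 1/10 ≈ 0.10000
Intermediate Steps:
b(Q, A) = 10
r(I, u) = -2 + I*u
J(X) = 10
f(B, k) = k
1/f(-193, J(r(-5, 0))) = 1/10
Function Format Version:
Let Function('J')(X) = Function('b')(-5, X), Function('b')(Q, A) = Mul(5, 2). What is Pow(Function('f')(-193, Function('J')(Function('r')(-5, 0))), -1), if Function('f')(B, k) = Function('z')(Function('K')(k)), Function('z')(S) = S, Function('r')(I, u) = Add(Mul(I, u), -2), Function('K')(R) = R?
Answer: Rational(1, 10) ≈ 0.10000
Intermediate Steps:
Function('b')(Q, A) = 10
Function('r')(I, u) = Add(-2, Mul(I, u))
Function('J')(X) = 10
Function('f')(B, k) = k
Pow(Function('f')(-193, Function('J')(Function('r')(-5, 0))), -1) = Pow(10, -1) = Rational(1, 10)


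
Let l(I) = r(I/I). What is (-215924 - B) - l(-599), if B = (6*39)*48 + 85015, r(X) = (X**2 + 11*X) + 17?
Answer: -312200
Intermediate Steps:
r(X) = 17 + X**2 + 11*X
l(I) = 29 (l(I) = 17 + (I/I)**2 + 11*(I/I) = 17 + 1**2 + 11*1 = 17 + 1 + 11 = 29)
B = 96247 (B = 234*48 + 85015 = 11232 + 85015 = 96247)
(-215924 - B) - l(-599) = (-215924 - 1*96247) - 1*29 = (-215924 - 96247) - 29 = -312171 - 29 = -312200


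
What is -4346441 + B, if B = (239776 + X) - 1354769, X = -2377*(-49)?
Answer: -5344961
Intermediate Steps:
X = 116473
B = -998520 (B = (239776 + 116473) - 1354769 = 356249 - 1354769 = -998520)
-4346441 + B = -4346441 - 998520 = -5344961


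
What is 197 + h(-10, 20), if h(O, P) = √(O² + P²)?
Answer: 197 + 10*√5 ≈ 219.36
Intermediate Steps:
197 + h(-10, 20) = 197 + √((-10)² + 20²) = 197 + √(100 + 400) = 197 + √500 = 197 + 10*√5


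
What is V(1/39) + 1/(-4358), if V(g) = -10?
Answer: -43581/4358 ≈ -10.000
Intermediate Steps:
V(1/39) + 1/(-4358) = -10 + 1/(-4358) = -10 - 1/4358 = -43581/4358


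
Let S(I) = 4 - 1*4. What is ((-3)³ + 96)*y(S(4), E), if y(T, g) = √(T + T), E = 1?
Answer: 0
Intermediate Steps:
S(I) = 0 (S(I) = 4 - 4 = 0)
y(T, g) = √2*√T (y(T, g) = √(2*T) = √2*√T)
((-3)³ + 96)*y(S(4), E) = ((-3)³ + 96)*(√2*√0) = (-27 + 96)*(√2*0) = 69*0 = 0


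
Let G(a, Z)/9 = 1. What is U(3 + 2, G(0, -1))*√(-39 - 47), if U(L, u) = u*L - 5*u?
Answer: 0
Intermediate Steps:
G(a, Z) = 9 (G(a, Z) = 9*1 = 9)
U(L, u) = -5*u + L*u (U(L, u) = L*u - 5*u = -5*u + L*u)
U(3 + 2, G(0, -1))*√(-39 - 47) = (9*(-5 + (3 + 2)))*√(-39 - 47) = (9*(-5 + 5))*√(-86) = (9*0)*(I*√86) = 0*(I*√86) = 0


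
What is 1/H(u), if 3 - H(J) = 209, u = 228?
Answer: -1/206 ≈ -0.0048544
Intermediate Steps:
H(J) = -206 (H(J) = 3 - 1*209 = 3 - 209 = -206)
1/H(u) = 1/(-206) = -1/206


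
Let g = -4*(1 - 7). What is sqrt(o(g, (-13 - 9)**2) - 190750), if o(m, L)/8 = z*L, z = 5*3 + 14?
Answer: 3*I*sqrt(8718) ≈ 280.11*I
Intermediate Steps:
g = 24 (g = -4*(-6) = 24)
z = 29 (z = 15 + 14 = 29)
o(m, L) = 232*L (o(m, L) = 8*(29*L) = 232*L)
sqrt(o(g, (-13 - 9)**2) - 190750) = sqrt(232*(-13 - 9)**2 - 190750) = sqrt(232*(-22)**2 - 190750) = sqrt(232*484 - 190750) = sqrt(112288 - 190750) = sqrt(-78462) = 3*I*sqrt(8718)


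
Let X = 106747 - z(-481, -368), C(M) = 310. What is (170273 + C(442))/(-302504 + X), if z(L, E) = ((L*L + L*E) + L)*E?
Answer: 56861/49969009 ≈ 0.0011379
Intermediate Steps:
z(L, E) = E*(L + L² + E*L) (z(L, E) = ((L² + E*L) + L)*E = (L + L² + E*L)*E = E*(L + L² + E*L))
X = 150209531 (X = 106747 - (-368)*(-481)*(1 - 368 - 481) = 106747 - (-368)*(-481)*(-848) = 106747 - 1*(-150102784) = 106747 + 150102784 = 150209531)
(170273 + C(442))/(-302504 + X) = (170273 + 310)/(-302504 + 150209531) = 170583/149907027 = 170583*(1/149907027) = 56861/49969009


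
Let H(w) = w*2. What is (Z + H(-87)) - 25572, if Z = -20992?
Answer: -46738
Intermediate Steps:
H(w) = 2*w
(Z + H(-87)) - 25572 = (-20992 + 2*(-87)) - 25572 = (-20992 - 174) - 25572 = -21166 - 25572 = -46738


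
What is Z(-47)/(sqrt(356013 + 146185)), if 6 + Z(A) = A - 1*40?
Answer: -93*sqrt(502198)/502198 ≈ -0.13123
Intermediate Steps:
Z(A) = -46 + A (Z(A) = -6 + (A - 1*40) = -6 + (A - 40) = -6 + (-40 + A) = -46 + A)
Z(-47)/(sqrt(356013 + 146185)) = (-46 - 47)/(sqrt(356013 + 146185)) = -93*sqrt(502198)/502198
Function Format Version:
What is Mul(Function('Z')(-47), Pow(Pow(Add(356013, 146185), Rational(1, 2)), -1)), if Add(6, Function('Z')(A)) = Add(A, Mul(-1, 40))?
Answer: Mul(Rational(-93, 502198), Pow(502198, Rational(1, 2))) ≈ -0.13123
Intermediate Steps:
Function('Z')(A) = Add(-46, A) (Function('Z')(A) = Add(-6, Add(A, Mul(-1, 40))) = Add(-6, Add(A, -40)) = Add(-6, Add(-40, A)) = Add(-46, A))
Mul(Function('Z')(-47), Pow(Pow(Add(356013, 146185), Rational(1, 2)), -1)) = Mul(Add(-46, -47), Pow(Pow(Add(356013, 146185), Rational(1, 2)), -1)) = Mul(-93, Pow(Pow(502198, Rational(1, 2)), -1)) = Mul(-93, Mul(Rational(1, 502198), Pow(502198, Rational(1, 2)))) = Mul(Rational(-93, 502198), Pow(502198, Rational(1, 2)))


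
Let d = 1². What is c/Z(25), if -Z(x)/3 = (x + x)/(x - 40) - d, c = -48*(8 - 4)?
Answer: -192/13 ≈ -14.769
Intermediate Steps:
d = 1
c = -192 (c = -48*4 = -192)
Z(x) = 3 - 6*x/(-40 + x) (Z(x) = -3*((x + x)/(x - 40) - 1*1) = -3*((2*x)/(-40 + x) - 1) = -3*(2*x/(-40 + x) - 1) = -3*(-1 + 2*x/(-40 + x)) = 3 - 6*x/(-40 + x))
c/Z(25) = -192*(-40 + 25)/(3*(-40 - 1*25)) = -192*(-5/(-40 - 25)) = -192/(3*(-1/15)*(-65)) = -192/13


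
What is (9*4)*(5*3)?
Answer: 540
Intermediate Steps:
(9*4)*(5*3) = 36*15 = 540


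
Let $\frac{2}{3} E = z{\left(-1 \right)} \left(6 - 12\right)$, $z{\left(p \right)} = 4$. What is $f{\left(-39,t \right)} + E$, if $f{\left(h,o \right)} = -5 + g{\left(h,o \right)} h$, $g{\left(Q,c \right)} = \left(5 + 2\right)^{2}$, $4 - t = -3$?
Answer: $-1952$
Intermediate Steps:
$t = 7$ ($t = 4 - -3 = 4 + 3 = 7$)
$g{\left(Q,c \right)} = 49$ ($g{\left(Q,c \right)} = 7^{2} = 49$)
$f{\left(h,o \right)} = -5 + 49 h$
$E = -36$ ($E = \frac{3 \cdot 4 \left(6 - 12\right)}{2} = \frac{3 \cdot 4 \left(-6\right)}{2} = \frac{3}{2} \left(-24\right) = -36$)
$f{\left(-39,t \right)} + E = \left(-5 + 49 \left(-39\right)\right) - 36 = \left(-5 - 1911\right) - 36 = -1916 - 36 = -1952$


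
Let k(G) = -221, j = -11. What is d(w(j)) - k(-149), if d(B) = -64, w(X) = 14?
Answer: 157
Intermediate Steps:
d(w(j)) - k(-149) = -64 - 1*(-221) = -64 + 221 = 157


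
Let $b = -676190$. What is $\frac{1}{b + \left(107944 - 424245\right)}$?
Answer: $- \frac{1}{992491} \approx -1.0076 \cdot 10^{-6}$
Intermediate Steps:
$\frac{1}{b + \left(107944 - 424245\right)} = \frac{1}{-676190 + \left(107944 - 424245\right)} = \frac{1}{-676190 - 316301} = \frac{1}{-992491} = - \frac{1}{992491}$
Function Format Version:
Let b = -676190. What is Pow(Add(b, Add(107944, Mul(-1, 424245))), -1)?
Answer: Rational(-1, 992491) ≈ -1.0076e-6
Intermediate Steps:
Pow(Add(b, Add(107944, Mul(-1, 424245))), -1) = Pow(Add(-676190, Add(107944, Mul(-1, 424245))), -1) = Pow(Add(-676190, Add(107944, -424245)), -1) = Pow(Add(-676190, -316301), -1) = Pow(-992491, -1) = Rational(-1, 992491)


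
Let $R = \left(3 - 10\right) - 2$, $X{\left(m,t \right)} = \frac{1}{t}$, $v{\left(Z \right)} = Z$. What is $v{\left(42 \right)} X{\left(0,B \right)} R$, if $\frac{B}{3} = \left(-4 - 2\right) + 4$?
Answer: $63$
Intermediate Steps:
$B = -6$ ($B = 3 \left(\left(-4 - 2\right) + 4\right) = 3 \left(-6 + 4\right) = 3 \left(-2\right) = -6$)
$R = -9$ ($R = \left(3 - 10\right) - 2 = -7 - 2 = -9$)
$v{\left(42 \right)} X{\left(0,B \right)} R = 42 \frac{1}{-6} \left(-9\right) = 42 \left(\left(- \frac{1}{6}\right) \left(-9\right)\right) = 42 \cdot \frac{3}{2} = 63$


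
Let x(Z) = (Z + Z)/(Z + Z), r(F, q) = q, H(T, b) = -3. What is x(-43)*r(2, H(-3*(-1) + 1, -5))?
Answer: -3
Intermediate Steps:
x(Z) = 1 (x(Z) = (2*Z)/((2*Z)) = (2*Z)*(1/(2*Z)) = 1)
x(-43)*r(2, H(-3*(-1) + 1, -5)) = 1*(-3) = -3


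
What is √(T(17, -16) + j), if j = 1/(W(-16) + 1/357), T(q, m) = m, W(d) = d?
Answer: I*√523887163/5711 ≈ 4.0078*I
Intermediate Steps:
j = -357/5711 (j = 1/(-16 + 1/357) = 1/(-5711/357) = -357/5711 ≈ -0.062511)
√(T(17, -16) + j) = √(-16 - 357/5711) = √(-91733/5711) = I*√523887163/5711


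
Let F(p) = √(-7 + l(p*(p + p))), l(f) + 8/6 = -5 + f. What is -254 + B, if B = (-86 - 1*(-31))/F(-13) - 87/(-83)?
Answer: -20995/83 - 55*√2922/974 ≈ -256.00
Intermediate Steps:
l(f) = -19/3 + f (l(f) = -4/3 + (-5 + f) = -19/3 + f)
F(p) = √(-40/3 + 2*p²) (F(p) = √(-7 + (-19/3 + p*(p + p))) = √(-7 + (-19/3 + p*(2*p))) = √(-7 + (-19/3 + 2*p²)) = √(-40/3 + 2*p²))
B = 87/83 - 55*√2922/974 (B = (-86 - 1*(-31))/((√(-120 + 18*(-13)²)/3)) - 87/(-83) = (-86 + 31)/((√(-120 + 18*169)/3)) - 87*(-1/83) = -55*3/√(-120 + 3042) + 87/83 = -55*√2922/974 + 87/83 = 87/83 - 55*√2922/974 ≈ -2.0042)
-254 + B = -254 + (87/83 - 55*√2922/974) = -20995/83 - 55*√2922/974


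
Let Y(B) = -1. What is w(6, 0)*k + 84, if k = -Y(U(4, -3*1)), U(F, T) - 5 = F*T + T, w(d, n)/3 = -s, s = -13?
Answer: 123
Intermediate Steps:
w(d, n) = 39 (w(d, n) = 3*(-1*(-13)) = 3*13 = 39)
U(F, T) = 5 + T + F*T (U(F, T) = 5 + (F*T + T) = 5 + (T + F*T) = 5 + T + F*T)
k = 1 (k = -1*(-1) = 1)
w(6, 0)*k + 84 = 39*1 + 84 = 39 + 84 = 123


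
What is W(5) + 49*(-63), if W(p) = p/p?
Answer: -3086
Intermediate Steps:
W(p) = 1
W(5) + 49*(-63) = 1 + 49*(-63) = 1 - 3087 = -3086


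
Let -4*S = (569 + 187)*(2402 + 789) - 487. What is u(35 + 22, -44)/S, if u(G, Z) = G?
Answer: -228/2411909 ≈ -9.4531e-5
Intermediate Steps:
S = -2411909/4 (S = -((569 + 187)*(2402 + 789) - 487)/4 = -(756*3191 - 487)/4 = -(2412396 - 487)/4 = -1/4*2411909 = -2411909/4 ≈ -6.0298e+5)
u(35 + 22, -44)/S = (35 + 22)/(-2411909/4) = 57*(-4/2411909) = -228/2411909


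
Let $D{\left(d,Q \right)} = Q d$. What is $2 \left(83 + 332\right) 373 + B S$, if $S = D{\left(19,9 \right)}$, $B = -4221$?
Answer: $-412201$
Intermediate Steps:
$S = 171$ ($S = 9 \cdot 19 = 171$)
$2 \left(83 + 332\right) 373 + B S = 2 \left(83 + 332\right) 373 - 721791 = 2 \cdot 415 \cdot 373 - 721791 = 2 \cdot 154795 - 721791 = 309590 - 721791 = -412201$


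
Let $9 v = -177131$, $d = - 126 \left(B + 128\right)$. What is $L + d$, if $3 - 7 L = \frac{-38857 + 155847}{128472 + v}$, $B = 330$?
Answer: $- \frac{395518302411}{6853819} \approx -57708.0$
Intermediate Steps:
$d = -57708$ ($d = - 126 \left(330 + 128\right) = \left(-126\right) 458 = -57708$)
$v = - \frac{177131}{9}$ ($v = \frac{1}{9} \left(-177131\right) = - \frac{177131}{9} \approx -19681.0$)
$L = \frac{1884441}{6853819}$ ($L = \frac{3}{7} - \frac{\left(-38857 + 155847\right) \frac{1}{128472 - \frac{177131}{9}}}{7} = \frac{3}{7} - \frac{116990 \frac{1}{\frac{979117}{9}}}{7} = \frac{3}{7} - \frac{116990 \cdot \frac{9}{979117}}{7} = \frac{3}{7} - \frac{1052910}{6853819} = \frac{1884441}{6853819} \approx 0.27495$)
$L + d = \frac{1884441}{6853819} - 57708 = - \frac{395518302411}{6853819}$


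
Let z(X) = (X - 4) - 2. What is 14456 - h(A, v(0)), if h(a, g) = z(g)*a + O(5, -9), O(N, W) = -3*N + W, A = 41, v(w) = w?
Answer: 14726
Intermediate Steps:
O(N, W) = W - 3*N
z(X) = -6 + X (z(X) = (-4 + X) - 2 = -6 + X)
h(a, g) = -24 + a*(-6 + g) (h(a, g) = (-6 + g)*a + (-9 - 3*5) = a*(-6 + g) + (-9 - 15) = a*(-6 + g) - 24 = -24 + a*(-6 + g))
14456 - h(A, v(0)) = 14456 - (-24 + 41*(-6 + 0)) = 14456 - (-24 + 41*(-6)) = 14456 - (-24 - 246) = 14456 - 1*(-270) = 14456 + 270 = 14726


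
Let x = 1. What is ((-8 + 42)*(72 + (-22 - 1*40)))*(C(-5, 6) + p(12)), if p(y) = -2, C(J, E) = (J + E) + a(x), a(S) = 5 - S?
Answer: 1020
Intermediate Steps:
C(J, E) = 4 + E + J (C(J, E) = (J + E) + (5 - 1*1) = (E + J) + (5 - 1) = (E + J) + 4 = 4 + E + J)
((-8 + 42)*(72 + (-22 - 1*40)))*(C(-5, 6) + p(12)) = ((-8 + 42)*(72 + (-22 - 1*40)))*((4 + 6 - 5) - 2) = (34*(72 + (-22 - 40)))*(5 - 2) = (34*(72 - 62))*3 = (34*10)*3 = 340*3 = 1020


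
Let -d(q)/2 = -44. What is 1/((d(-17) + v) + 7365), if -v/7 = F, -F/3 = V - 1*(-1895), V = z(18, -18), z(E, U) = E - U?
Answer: 1/48004 ≈ 2.0832e-5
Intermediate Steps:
V = 36 (V = 18 - 1*(-18) = 18 + 18 = 36)
d(q) = 88 (d(q) = -2*(-44) = 88)
F = -5793 (F = -3*(36 - 1*(-1895)) = -3*(36 + 1895) = -3*1931 = -5793)
v = 40551 (v = -7*(-5793) = 40551)
1/((d(-17) + v) + 7365) = 1/((88 + 40551) + 7365) = 1/(40639 + 7365) = 1/48004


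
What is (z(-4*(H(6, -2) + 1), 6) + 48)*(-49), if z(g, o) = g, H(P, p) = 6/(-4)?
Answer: -2450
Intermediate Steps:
H(P, p) = -3/2 (H(P, p) = 6*(-¼) = -3/2)
(z(-4*(H(6, -2) + 1), 6) + 48)*(-49) = (-4*(-3/2 + 1) + 48)*(-49) = (-4*(-½) + 48)*(-49) = (2 + 48)*(-49) = 50*(-49) = -2450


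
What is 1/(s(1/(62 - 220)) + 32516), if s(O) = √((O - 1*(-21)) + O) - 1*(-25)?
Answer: 2570739/83654416141 - √130982/83654416141 ≈ 3.0726e-5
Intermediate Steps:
s(O) = 25 + √(21 + 2*O) (s(O) = √((O + 21) + O) + 25 = √((21 + O) + O) + 25 = √(21 + 2*O) + 25 = 25 + √(21 + 2*O))
1/(s(1/(62 - 220)) + 32516) = 1/((25 + √(21 + 2/(62 - 220))) + 32516) = 1/((25 + √(21 + 2/(-158))) + 32516) = 1/((25 + √(21 + 2*(-1/158))) + 32516) = 1/((25 + √(21 - 1/79)) + 32516) = 1/((25 + √(1658/79)) + 32516) = 1/((25 + √130982/79) + 32516) = 1/(32541 + √130982/79)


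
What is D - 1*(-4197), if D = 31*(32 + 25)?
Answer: 5964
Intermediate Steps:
D = 1767 (D = 31*57 = 1767)
D - 1*(-4197) = 1767 - 1*(-4197) = 1767 + 4197 = 5964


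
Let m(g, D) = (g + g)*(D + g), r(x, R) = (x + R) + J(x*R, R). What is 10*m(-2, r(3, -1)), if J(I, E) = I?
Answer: 120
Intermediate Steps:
r(x, R) = R + x + R*x (r(x, R) = (x + R) + x*R = (R + x) + R*x = R + x + R*x)
m(g, D) = 2*g*(D + g) (m(g, D) = (2*g)*(D + g) = 2*g*(D + g))
10*m(-2, r(3, -1)) = 10*(2*(-2)*((-1 + 3 - 1*3) - 2)) = 10*(2*(-2)*((-1 + 3 - 3) - 2)) = 10*(2*(-2)*(-1 - 2)) = 10*(2*(-2)*(-3)) = 10*12 = 120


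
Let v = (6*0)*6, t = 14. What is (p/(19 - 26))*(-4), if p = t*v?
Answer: 0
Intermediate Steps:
v = 0 (v = 0*6 = 0)
p = 0 (p = 14*0 = 0)
(p/(19 - 26))*(-4) = (0/(19 - 26))*(-4) = (0/(-7))*(-4) = (0*(-1/7))*(-4) = 0*(-4) = 0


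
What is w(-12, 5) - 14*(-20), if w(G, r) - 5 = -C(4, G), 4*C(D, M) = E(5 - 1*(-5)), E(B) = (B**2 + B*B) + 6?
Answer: 467/2 ≈ 233.50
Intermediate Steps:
E(B) = 6 + 2*B**2 (E(B) = (B**2 + B**2) + 6 = 2*B**2 + 6 = 6 + 2*B**2)
C(D, M) = 103/2 (C(D, M) = (6 + 2*(5 - 1*(-5))**2)/4 = (6 + 2*(5 + 5)**2)/4 = (6 + 2*10**2)/4 = (6 + 2*100)/4 = (6 + 200)/4 = (1/4)*206 = 103/2)
w(G, r) = -93/2 (w(G, r) = 5 - 1*103/2 = 5 - 103/2 = -93/2)
w(-12, 5) - 14*(-20) = -93/2 - 14*(-20) = -93/2 + 280 = 467/2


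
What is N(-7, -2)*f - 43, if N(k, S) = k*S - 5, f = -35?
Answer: -358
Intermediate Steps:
N(k, S) = -5 + S*k (N(k, S) = S*k - 5 = -5 + S*k)
N(-7, -2)*f - 43 = (-5 - 2*(-7))*(-35) - 43 = (-5 + 14)*(-35) - 43 = 9*(-35) - 43 = -315 - 43 = -358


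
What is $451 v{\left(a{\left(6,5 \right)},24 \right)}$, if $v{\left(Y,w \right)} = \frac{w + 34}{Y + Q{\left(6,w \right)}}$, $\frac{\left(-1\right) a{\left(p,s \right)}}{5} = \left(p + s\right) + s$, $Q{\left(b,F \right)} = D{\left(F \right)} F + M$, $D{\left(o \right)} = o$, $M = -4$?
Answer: $\frac{319}{6} \approx 53.167$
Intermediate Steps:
$Q{\left(b,F \right)} = -4 + F^{2}$ ($Q{\left(b,F \right)} = F F - 4 = F^{2} - 4 = -4 + F^{2}$)
$a{\left(p,s \right)} = - 10 s - 5 p$ ($a{\left(p,s \right)} = - 5 \left(\left(p + s\right) + s\right) = - 5 \left(p + 2 s\right) = - 10 s - 5 p$)
$v{\left(Y,w \right)} = \frac{34 + w}{-4 + Y + w^{2}}$ ($v{\left(Y,w \right)} = \frac{w + 34}{Y + \left(-4 + w^{2}\right)} = \frac{34 + w}{-4 + Y + w^{2}}$)
$451 v{\left(a{\left(6,5 \right)},24 \right)} = 451 \frac{34 + 24}{-4 - 80 + 24^{2}} = 451 \frac{1}{-4 - 80 + 576} \cdot 58 = 451 \cdot \frac{1}{492} \cdot 58 = 451 \cdot \frac{29}{246} = \frac{319}{6}$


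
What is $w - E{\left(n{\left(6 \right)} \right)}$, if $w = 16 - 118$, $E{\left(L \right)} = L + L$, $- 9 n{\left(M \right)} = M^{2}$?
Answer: $-94$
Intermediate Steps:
$n{\left(M \right)} = - \frac{M^{2}}{9}$
$E{\left(L \right)} = 2 L$
$w = -102$
$w - E{\left(n{\left(6 \right)} \right)} = -102 - 2 \left(- \frac{6^{2}}{9}\right) = -102 - 2 \left(\left(- \frac{1}{9}\right) 36\right) = -102 - 2 \left(-4\right) = -102 - -8 = -102 + 8 = -94$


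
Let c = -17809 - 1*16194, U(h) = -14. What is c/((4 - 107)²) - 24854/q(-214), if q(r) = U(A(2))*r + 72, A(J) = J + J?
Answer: -183998645/16274206 ≈ -11.306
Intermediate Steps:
A(J) = 2*J
c = -34003 (c = -17809 - 16194 = -34003)
q(r) = 72 - 14*r (q(r) = -14*r + 72 = 72 - 14*r)
c/((4 - 107)²) - 24854/q(-214) = -34003/(4 - 107)² - 24854/(72 - 14*(-214)) = -34003/((-103)²) - 24854/(72 + 2996) = -34003/10609 - 24854/3068 = -34003*1/10609 - 24854*1/3068 = -34003/10609 - 12427/1534 = -183998645/16274206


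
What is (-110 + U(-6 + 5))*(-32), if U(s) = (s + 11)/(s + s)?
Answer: 3680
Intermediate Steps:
U(s) = (11 + s)/(2*s) (U(s) = (11 + s)/((2*s)) = (11 + s)*(1/(2*s)) = (11 + s)/(2*s))
(-110 + U(-6 + 5))*(-32) = (-110 + (11 + (-6 + 5))/(2*(-6 + 5)))*(-32) = (-110 + (½)*(11 - 1)/(-1))*(-32) = (-110 + (½)*(-1)*10)*(-32) = (-110 - 5)*(-32) = -115*(-32) = 3680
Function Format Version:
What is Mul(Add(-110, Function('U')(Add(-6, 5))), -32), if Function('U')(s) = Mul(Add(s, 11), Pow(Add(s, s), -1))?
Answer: 3680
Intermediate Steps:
Function('U')(s) = Mul(Rational(1, 2), Pow(s, -1), Add(11, s)) (Function('U')(s) = Mul(Add(11, s), Pow(Mul(2, s), -1)) = Mul(Add(11, s), Mul(Rational(1, 2), Pow(s, -1))) = Mul(Rational(1, 2), Pow(s, -1), Add(11, s)))
Mul(Add(-110, Function('U')(Add(-6, 5))), -32) = Mul(Add(-110, Mul(Rational(1, 2), Pow(Add(-6, 5), -1), Add(11, Add(-6, 5)))), -32) = Mul(Add(-110, Mul(Rational(1, 2), Pow(-1, -1), Add(11, -1))), -32) = Mul(Add(-110, Mul(Rational(1, 2), -1, 10)), -32) = Mul(Add(-110, -5), -32) = Mul(-115, -32) = 3680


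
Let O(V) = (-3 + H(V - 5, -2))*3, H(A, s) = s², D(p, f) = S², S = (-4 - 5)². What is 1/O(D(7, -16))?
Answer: ⅓ ≈ 0.33333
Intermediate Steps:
S = 81 (S = (-9)² = 81)
D(p, f) = 6561 (D(p, f) = 81² = 6561)
O(V) = 3 (O(V) = (-3 + (-2)²)*3 = (-3 + 4)*3 = 1*3 = 3)
1/O(D(7, -16)) = 1/3 = ⅓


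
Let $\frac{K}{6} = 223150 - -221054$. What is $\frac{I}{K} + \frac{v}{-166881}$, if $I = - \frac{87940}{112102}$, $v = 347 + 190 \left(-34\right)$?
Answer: $\frac{152200730324057}{4155016222137924} \approx 0.036631$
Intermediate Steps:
$K = 2665224$ ($K = 6 \left(223150 - -221054\right) = 6 \left(223150 + 221054\right) = 6 \cdot 444204 = 2665224$)
$v = -6113$ ($v = 347 - 6460 = -6113$)
$I = - \frac{43970}{56051}$ ($I = \left(-87940\right) \frac{1}{112102} = - \frac{43970}{56051} \approx -0.78446$)
$\frac{I}{K} + \frac{v}{-166881} = - \frac{43970}{56051 \cdot 2665224} - \frac{6113}{-166881} = \left(- \frac{43970}{56051}\right) \frac{1}{2665224} - - \frac{6113}{166881} = - \frac{21985}{74694235212} + \frac{6113}{166881} = \frac{152200730324057}{4155016222137924}$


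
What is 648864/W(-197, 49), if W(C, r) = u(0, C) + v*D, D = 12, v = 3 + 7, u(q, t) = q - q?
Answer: 27036/5 ≈ 5407.2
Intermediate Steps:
u(q, t) = 0
v = 10
W(C, r) = 120 (W(C, r) = 0 + 10*12 = 0 + 120 = 120)
648864/W(-197, 49) = 648864/120 = 648864*(1/120) = 27036/5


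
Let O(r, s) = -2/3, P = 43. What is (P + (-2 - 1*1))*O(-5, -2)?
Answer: -80/3 ≈ -26.667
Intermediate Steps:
O(r, s) = -⅔ (O(r, s) = -2*⅓ = -⅔)
(P + (-2 - 1*1))*O(-5, -2) = (43 + (-2 - 1*1))*(-⅔) = (43 + (-2 - 1))*(-⅔) = (43 - 3)*(-⅔) = 40*(-⅔) = -80/3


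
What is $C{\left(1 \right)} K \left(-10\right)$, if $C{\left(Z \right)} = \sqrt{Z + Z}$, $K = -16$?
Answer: $160 \sqrt{2} \approx 226.27$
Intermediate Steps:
$C{\left(Z \right)} = \sqrt{2} \sqrt{Z}$ ($C{\left(Z \right)} = \sqrt{2 Z} = \sqrt{2} \sqrt{Z}$)
$C{\left(1 \right)} K \left(-10\right) = \sqrt{2} \sqrt{1} \left(-16\right) \left(-10\right) = \sqrt{2} \cdot 1 \left(-16\right) \left(-10\right) = \sqrt{2} \left(-16\right) \left(-10\right) = - 16 \sqrt{2} \left(-10\right) = 160 \sqrt{2}$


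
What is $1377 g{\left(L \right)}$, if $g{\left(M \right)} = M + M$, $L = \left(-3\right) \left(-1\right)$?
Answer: $8262$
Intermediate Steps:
$L = 3$
$g{\left(M \right)} = 2 M$
$1377 g{\left(L \right)} = 1377 \cdot 2 \cdot 3 = 1377 \cdot 6 = 8262$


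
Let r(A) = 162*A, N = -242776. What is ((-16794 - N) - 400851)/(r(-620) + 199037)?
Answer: -174869/98597 ≈ -1.7736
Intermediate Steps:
((-16794 - N) - 400851)/(r(-620) + 199037) = ((-16794 - 1*(-242776)) - 400851)/(162*(-620) + 199037) = ((-16794 + 242776) - 400851)/(-100440 + 199037) = (225982 - 400851)/98597 = -174869*1/98597 = -174869/98597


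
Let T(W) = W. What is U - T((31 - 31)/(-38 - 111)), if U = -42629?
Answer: -42629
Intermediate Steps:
U - T((31 - 31)/(-38 - 111)) = -42629 - (31 - 31)/(-38 - 111) = -42629 - 0/(-149) = -42629 - 0*(-1)/149 = -42629 - 1*0 = -42629 + 0 = -42629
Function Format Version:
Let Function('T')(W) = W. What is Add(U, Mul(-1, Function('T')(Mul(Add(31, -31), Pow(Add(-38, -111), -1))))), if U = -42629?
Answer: -42629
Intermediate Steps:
Add(U, Mul(-1, Function('T')(Mul(Add(31, -31), Pow(Add(-38, -111), -1))))) = Add(-42629, Mul(-1, Mul(Add(31, -31), Pow(Add(-38, -111), -1)))) = Add(-42629, Mul(-1, Mul(0, Pow(-149, -1)))) = Add(-42629, Mul(-1, Mul(0, Rational(-1, 149)))) = Add(-42629, Mul(-1, 0)) = Add(-42629, 0) = -42629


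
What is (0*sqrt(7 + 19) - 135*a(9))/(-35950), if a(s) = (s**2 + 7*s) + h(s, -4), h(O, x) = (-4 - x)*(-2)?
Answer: 1944/3595 ≈ 0.54075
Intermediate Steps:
h(O, x) = 8 + 2*x
a(s) = s**2 + 7*s (a(s) = (s**2 + 7*s) + (8 + 2*(-4)) = (s**2 + 7*s) + (8 - 8) = (s**2 + 7*s) + 0 = s**2 + 7*s)
(0*sqrt(7 + 19) - 135*a(9))/(-35950) = (0*sqrt(7 + 19) - 1215*(7 + 9))/(-35950) = (0*sqrt(26) - 1215*16)*(-1/35950) = (0 - 135*144)*(-1/35950) = (0 - 19440)*(-1/35950) = -19440*(-1/35950) = 1944/3595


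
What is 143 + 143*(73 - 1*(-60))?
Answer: 19162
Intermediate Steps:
143 + 143*(73 - 1*(-60)) = 143 + 143*(73 + 60) = 143 + 143*133 = 143 + 19019 = 19162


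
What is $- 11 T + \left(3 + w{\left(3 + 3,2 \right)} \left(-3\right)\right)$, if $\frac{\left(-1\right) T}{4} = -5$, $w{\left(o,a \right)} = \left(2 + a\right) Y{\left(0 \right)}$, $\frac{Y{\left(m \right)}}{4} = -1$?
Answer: $-169$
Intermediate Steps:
$Y{\left(m \right)} = -4$ ($Y{\left(m \right)} = 4 \left(-1\right) = -4$)
$w{\left(o,a \right)} = -8 - 4 a$ ($w{\left(o,a \right)} = \left(2 + a\right) \left(-4\right) = -8 - 4 a$)
$T = 20$ ($T = \left(-4\right) \left(-5\right) = 20$)
$- 11 T + \left(3 + w{\left(3 + 3,2 \right)} \left(-3\right)\right) = \left(-11\right) 20 + \left(3 + \left(-8 - 8\right) \left(-3\right)\right) = -220 + \left(3 + \left(-8 - 8\right) \left(-3\right)\right) = -220 + \left(3 - -48\right) = -220 + \left(3 + 48\right) = -220 + 51 = -169$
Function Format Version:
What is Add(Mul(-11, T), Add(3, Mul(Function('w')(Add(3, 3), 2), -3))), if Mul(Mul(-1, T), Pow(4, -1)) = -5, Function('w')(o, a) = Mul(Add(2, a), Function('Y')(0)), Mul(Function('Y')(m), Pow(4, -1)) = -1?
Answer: -169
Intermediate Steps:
Function('Y')(m) = -4 (Function('Y')(m) = Mul(4, -1) = -4)
Function('w')(o, a) = Add(-8, Mul(-4, a)) (Function('w')(o, a) = Mul(Add(2, a), -4) = Add(-8, Mul(-4, a)))
T = 20 (T = Mul(-4, -5) = 20)
Add(Mul(-11, T), Add(3, Mul(Function('w')(Add(3, 3), 2), -3))) = Add(Mul(-11, 20), Add(3, Mul(Add(-8, Mul(-4, 2)), -3))) = Add(-220, Add(3, Mul(Add(-8, -8), -3))) = Add(-220, Add(3, Mul(-16, -3))) = Add(-220, Add(3, 48)) = Add(-220, 51) = -169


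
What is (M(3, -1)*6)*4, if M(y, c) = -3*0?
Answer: 0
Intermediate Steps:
M(y, c) = 0
(M(3, -1)*6)*4 = (0*6)*4 = 0*4 = 0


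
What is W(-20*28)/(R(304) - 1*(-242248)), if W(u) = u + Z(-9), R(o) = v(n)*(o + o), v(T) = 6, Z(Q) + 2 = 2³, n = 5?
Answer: -277/122948 ≈ -0.0022530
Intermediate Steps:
Z(Q) = 6 (Z(Q) = -2 + 2³ = -2 + 8 = 6)
R(o) = 12*o (R(o) = 6*(o + o) = 6*(2*o) = 12*o)
W(u) = 6 + u (W(u) = u + 6 = 6 + u)
W(-20*28)/(R(304) - 1*(-242248)) = (6 - 20*28)/(12*304 - 1*(-242248)) = (6 - 560)/(3648 + 242248) = -554/245896 = -554*1/245896 = -277/122948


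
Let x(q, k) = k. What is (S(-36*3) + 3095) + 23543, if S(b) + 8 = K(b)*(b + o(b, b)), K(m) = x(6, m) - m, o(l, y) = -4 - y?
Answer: 26630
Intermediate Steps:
K(m) = 0 (K(m) = m - m = 0)
S(b) = -8 (S(b) = -8 + 0*(b + (-4 - b)) = -8 + 0*(-4) = -8 + 0 = -8)
(S(-36*3) + 3095) + 23543 = (-8 + 3095) + 23543 = 3087 + 23543 = 26630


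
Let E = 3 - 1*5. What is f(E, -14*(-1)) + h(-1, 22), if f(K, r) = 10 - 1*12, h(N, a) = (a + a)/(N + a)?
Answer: 2/21 ≈ 0.095238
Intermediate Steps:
E = -2 (E = 3 - 5 = -2)
h(N, a) = 2*a/(N + a) (h(N, a) = (2*a)/(N + a) = 2*a/(N + a))
f(K, r) = -2 (f(K, r) = 10 - 12 = -2)
f(E, -14*(-1)) + h(-1, 22) = -2 + 2*22/(-1 + 22) = -2 + 2*22/21 = -2 + 2*22*(1/21) = -2 + 44/21 = 2/21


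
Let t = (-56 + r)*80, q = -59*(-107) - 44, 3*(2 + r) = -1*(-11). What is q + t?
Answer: 5767/3 ≈ 1922.3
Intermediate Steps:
r = 5/3 (r = -2 + (-1*(-11))/3 = -2 + (⅓)*11 = -2 + 11/3 = 5/3 ≈ 1.6667)
q = 6269 (q = 6313 - 44 = 6269)
t = -13040/3 (t = (-56 + 5/3)*80 = -163/3*80 = -13040/3 ≈ -4346.7)
q + t = 6269 - 13040/3 = 5767/3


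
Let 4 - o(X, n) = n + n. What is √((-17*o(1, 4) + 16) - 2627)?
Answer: I*√2543 ≈ 50.428*I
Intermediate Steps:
o(X, n) = 4 - 2*n (o(X, n) = 4 - (n + n) = 4 - 2*n)
√((-17*o(1, 4) + 16) - 2627) = √((-17*(4 - 2*4) + 16) - 2627) = √((-17*(4 - 8) + 16) - 2627) = √((-17*(-4) + 16) - 2627) = √((68 + 16) - 2627) = √(84 - 2627) = √(-2543) = I*√2543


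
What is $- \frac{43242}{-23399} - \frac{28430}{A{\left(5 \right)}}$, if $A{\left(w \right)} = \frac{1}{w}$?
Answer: $- \frac{3326124608}{23399} \approx -1.4215 \cdot 10^{5}$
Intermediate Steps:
$- \frac{43242}{-23399} - \frac{28430}{A{\left(5 \right)}} = - \frac{43242}{-23399} - \frac{28430}{\frac{1}{5}} = \left(-43242\right) \left(- \frac{1}{23399}\right) - 28430 \frac{1}{\frac{1}{5}} = \frac{43242}{23399} - 142150 = - \frac{3326124608}{23399}$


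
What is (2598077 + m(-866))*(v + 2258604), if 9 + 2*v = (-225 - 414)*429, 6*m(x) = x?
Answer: 5511602482044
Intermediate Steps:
m(x) = x/6
v = -137070 (v = -9/2 + ((-225 - 414)*429)/2 = -9/2 + (-639*429)/2 = -9/2 + (½)*(-274131) = -9/2 - 274131/2 = -137070)
(2598077 + m(-866))*(v + 2258604) = (2598077 + (⅙)*(-866))*(-137070 + 2258604) = (2598077 - 433/3)*2121534 = (7793798/3)*2121534 = 5511602482044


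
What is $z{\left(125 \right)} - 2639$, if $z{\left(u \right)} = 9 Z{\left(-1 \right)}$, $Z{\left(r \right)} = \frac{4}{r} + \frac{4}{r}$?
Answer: $-2711$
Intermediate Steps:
$Z{\left(r \right)} = \frac{8}{r}$
$z{\left(u \right)} = -72$ ($z{\left(u \right)} = 9 \frac{8}{-1} = 9 \cdot 8 \left(-1\right) = 9 \left(-8\right) = -72$)
$z{\left(125 \right)} - 2639 = -72 - 2639 = -2711$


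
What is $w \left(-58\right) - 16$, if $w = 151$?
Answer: $-8774$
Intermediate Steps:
$w \left(-58\right) - 16 = 151 \left(-58\right) - 16 = -8758 - 16 = -8774$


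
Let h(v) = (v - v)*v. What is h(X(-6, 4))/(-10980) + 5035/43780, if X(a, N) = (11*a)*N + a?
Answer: 1007/8756 ≈ 0.11501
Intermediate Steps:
X(a, N) = a + 11*N*a (X(a, N) = 11*N*a + a = a + 11*N*a)
h(v) = 0 (h(v) = 0*v = 0)
h(X(-6, 4))/(-10980) + 5035/43780 = 0/(-10980) + 5035/43780 = 0*(-1/10980) + 5035*(1/43780) = 0 + 1007/8756 = 1007/8756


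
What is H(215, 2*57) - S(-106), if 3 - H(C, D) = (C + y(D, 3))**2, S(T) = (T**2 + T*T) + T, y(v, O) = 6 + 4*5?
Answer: -80444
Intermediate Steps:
y(v, O) = 26 (y(v, O) = 6 + 20 = 26)
S(T) = T + 2*T**2 (S(T) = (T**2 + T**2) + T = 2*T**2 + T = T + 2*T**2)
H(C, D) = 3 - (26 + C)**2 (H(C, D) = 3 - (C + 26)**2 = 3 - (26 + C)**2)
H(215, 2*57) - S(-106) = (3 - (26 + 215)**2) - (-106)*(1 + 2*(-106)) = (3 - 1*241**2) - (-106)*(1 - 212) = (3 - 1*58081) - (-106)*(-211) = (3 - 58081) - 1*22366 = -58078 - 22366 = -80444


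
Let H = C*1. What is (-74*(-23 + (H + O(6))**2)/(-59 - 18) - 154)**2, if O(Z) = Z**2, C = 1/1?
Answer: 7699360516/5929 ≈ 1.2986e+6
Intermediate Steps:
C = 1
H = 1 (H = 1*1 = 1)
(-74*(-23 + (H + O(6))**2)/(-59 - 18) - 154)**2 = (-74*(-23 + (1 + 6**2)**2)/(-59 - 18) - 154)**2 = (-(1702/77 - 74*(1 + 36)**2/77) - 154)**2 = (-74/((-77/(-23 + 37**2))) - 154)**2 = (-74/((-77/(-23 + 1369))) - 154)**2 = (-74/((-77/1346)) - 154)**2 = (-74/((-77*1/1346)) - 154)**2 = (-74/(-77/1346) - 154)**2 = (-74*(-1346/77) - 154)**2 = (99604/77 - 154)**2 = (87746/77)**2 = 7699360516/5929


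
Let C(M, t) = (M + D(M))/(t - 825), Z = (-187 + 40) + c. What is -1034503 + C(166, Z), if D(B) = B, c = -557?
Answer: -1581755419/1529 ≈ -1.0345e+6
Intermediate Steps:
Z = -704 (Z = (-187 + 40) - 557 = -147 - 557 = -704)
C(M, t) = 2*M/(-825 + t) (C(M, t) = (M + M)/(t - 825) = (2*M)/(-825 + t) = 2*M/(-825 + t))
-1034503 + C(166, Z) = -1034503 + 2*166/(-825 - 704) = -1034503 + 2*166/(-1529) = -1034503 + 2*166*(-1/1529) = -1034503 - 332/1529 = -1581755419/1529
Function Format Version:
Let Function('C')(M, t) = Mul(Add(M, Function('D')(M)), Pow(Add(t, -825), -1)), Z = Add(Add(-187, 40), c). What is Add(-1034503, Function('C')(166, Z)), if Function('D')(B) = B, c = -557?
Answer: Rational(-1581755419, 1529) ≈ -1.0345e+6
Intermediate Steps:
Z = -704 (Z = Add(Add(-187, 40), -557) = Add(-147, -557) = -704)
Function('C')(M, t) = Mul(2, M, Pow(Add(-825, t), -1)) (Function('C')(M, t) = Mul(Add(M, M), Pow(Add(t, -825), -1)) = Mul(Mul(2, M), Pow(Add(-825, t), -1)) = Mul(2, M, Pow(Add(-825, t), -1)))
Add(-1034503, Function('C')(166, Z)) = Add(-1034503, Mul(2, 166, Pow(Add(-825, -704), -1))) = Add(-1034503, Mul(2, 166, Pow(-1529, -1))) = Add(-1034503, Mul(2, 166, Rational(-1, 1529))) = Add(-1034503, Rational(-332, 1529)) = Rational(-1581755419, 1529)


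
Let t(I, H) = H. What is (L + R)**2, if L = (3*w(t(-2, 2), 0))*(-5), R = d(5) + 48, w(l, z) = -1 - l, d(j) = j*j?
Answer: 13924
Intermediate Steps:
d(j) = j**2
R = 73 (R = 5**2 + 48 = 25 + 48 = 73)
L = 45 (L = (3*(-1 - 1*2))*(-5) = (3*(-1 - 2))*(-5) = (3*(-3))*(-5) = -9*(-5) = 45)
(L + R)**2 = (45 + 73)**2 = 118**2 = 13924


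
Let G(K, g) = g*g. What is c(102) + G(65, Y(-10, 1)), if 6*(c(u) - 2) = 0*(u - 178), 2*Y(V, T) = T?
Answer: 9/4 ≈ 2.2500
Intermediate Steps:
Y(V, T) = T/2
G(K, g) = g²
c(u) = 2 (c(u) = 2 + (0*(u - 178))/6 = 2 + (0*(-178 + u))/6 = 2 + (⅙)*0 = 2 + 0 = 2)
c(102) + G(65, Y(-10, 1)) = 2 + ((½)*1)² = 2 + (½)² = 2 + ¼ = 9/4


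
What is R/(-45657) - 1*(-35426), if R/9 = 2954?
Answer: 179713144/5073 ≈ 35425.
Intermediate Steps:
R = 26586 (R = 9*2954 = 26586)
R/(-45657) - 1*(-35426) = 26586/(-45657) - 1*(-35426) = 26586*(-1/45657) + 35426 = -2954/5073 + 35426 = 179713144/5073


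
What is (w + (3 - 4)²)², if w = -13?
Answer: 144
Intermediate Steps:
(w + (3 - 4)²)² = (-13 + (3 - 4)²)² = (-13 + (-1)²)² = (-13 + 1)² = (-12)² = 144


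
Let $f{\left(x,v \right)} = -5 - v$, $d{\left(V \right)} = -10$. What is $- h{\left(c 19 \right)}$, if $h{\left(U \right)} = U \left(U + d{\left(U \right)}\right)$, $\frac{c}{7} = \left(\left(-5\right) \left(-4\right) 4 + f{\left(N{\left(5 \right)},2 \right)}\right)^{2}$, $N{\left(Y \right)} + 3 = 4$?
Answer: $-502329397479$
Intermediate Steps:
$N{\left(Y \right)} = 1$ ($N{\left(Y \right)} = -3 + 4 = 1$)
$c = 37303$ ($c = 7 \left(\left(-5\right) \left(-4\right) 4 - 7\right)^{2} = 7 \left(20 \cdot 4 - 7\right)^{2} = 7 \left(80 - 7\right)^{2} = 7 \cdot 73^{2} = 7 \cdot 5329 = 37303$)
$h{\left(U \right)} = U \left(-10 + U\right)$ ($h{\left(U \right)} = U \left(U - 10\right) = U \left(-10 + U\right)$)
$- h{\left(c 19 \right)} = - 37303 \cdot 19 \left(-10 + 37303 \cdot 19\right) = - 708757 \left(-10 + 708757\right) = - 708757 \cdot 708747 = \left(-1\right) 502329397479 = -502329397479$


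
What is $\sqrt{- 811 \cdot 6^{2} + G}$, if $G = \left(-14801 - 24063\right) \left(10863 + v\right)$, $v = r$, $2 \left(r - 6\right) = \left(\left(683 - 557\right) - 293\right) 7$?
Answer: $2 i \sqrt{99931501} \approx 19993.0 i$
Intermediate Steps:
$r = - \frac{1157}{2}$ ($r = 6 + \frac{\left(\left(683 - 557\right) - 293\right) 7}{2} = 6 + \frac{\left(126 - 293\right) 7}{2} = 6 + \frac{\left(-167\right) 7}{2} = 6 + \frac{1}{2} \left(-1169\right) = 6 - \frac{1169}{2} = - \frac{1157}{2} \approx -578.5$)
$v = - \frac{1157}{2} \approx -578.5$
$G = -399696808$ ($G = \left(-14801 - 24063\right) \left(10863 - \frac{1157}{2}\right) = \left(-38864\right) \frac{20569}{2} = -399696808$)
$\sqrt{- 811 \cdot 6^{2} + G} = \sqrt{- 811 \cdot 6^{2} - 399696808} = \sqrt{\left(-811\right) 36 - 399696808} = \sqrt{-29196 - 399696808} = \sqrt{-399726004} = 2 i \sqrt{99931501}$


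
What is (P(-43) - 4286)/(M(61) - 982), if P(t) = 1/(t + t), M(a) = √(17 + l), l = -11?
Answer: 180981127/41465674 + 368597*√6/82931348 ≈ 4.3755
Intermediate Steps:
M(a) = √6 (M(a) = √(17 - 11) = √6)
P(t) = 1/(2*t)
(P(-43) - 4286)/(M(61) - 982) = ((½)/(-43) - 4286)/(√6 - 982) = ((½)*(-1/43) - 4286)/(-982 + √6) = (-1/86 - 4286)/(-982 + √6) = -368597/(86*(-982 + √6))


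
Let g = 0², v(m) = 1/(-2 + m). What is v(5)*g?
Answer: 0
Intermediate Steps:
g = 0
v(5)*g = 0/(-2 + 5) = 0/3 = (⅓)*0 = 0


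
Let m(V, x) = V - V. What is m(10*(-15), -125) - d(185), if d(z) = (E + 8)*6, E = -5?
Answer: -18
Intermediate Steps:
m(V, x) = 0
d(z) = 18 (d(z) = (-5 + 8)*6 = 3*6 = 18)
m(10*(-15), -125) - d(185) = 0 - 1*18 = 0 - 18 = -18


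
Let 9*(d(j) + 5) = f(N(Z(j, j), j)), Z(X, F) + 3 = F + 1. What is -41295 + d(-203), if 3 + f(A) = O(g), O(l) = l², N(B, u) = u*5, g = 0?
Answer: -123901/3 ≈ -41300.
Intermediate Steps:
Z(X, F) = -2 + F (Z(X, F) = -3 + (F + 1) = -3 + (1 + F) = -2 + F)
N(B, u) = 5*u
f(A) = -3 (f(A) = -3 + 0² = -3 + 0 = -3)
d(j) = -16/3 (d(j) = -5 + (⅑)*(-3) = -5 - ⅓ = -16/3)
-41295 + d(-203) = -41295 - 16/3 = -123901/3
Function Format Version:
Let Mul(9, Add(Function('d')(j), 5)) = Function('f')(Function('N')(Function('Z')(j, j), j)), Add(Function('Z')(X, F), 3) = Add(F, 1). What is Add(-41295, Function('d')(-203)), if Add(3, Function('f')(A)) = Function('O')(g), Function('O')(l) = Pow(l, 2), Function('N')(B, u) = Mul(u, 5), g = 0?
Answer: Rational(-123901, 3) ≈ -41300.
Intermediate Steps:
Function('Z')(X, F) = Add(-2, F) (Function('Z')(X, F) = Add(-3, Add(F, 1)) = Add(-3, Add(1, F)) = Add(-2, F))
Function('N')(B, u) = Mul(5, u)
Function('f')(A) = -3 (Function('f')(A) = Add(-3, Pow(0, 2)) = Add(-3, 0) = -3)
Function('d')(j) = Rational(-16, 3) (Function('d')(j) = Add(-5, Mul(Rational(1, 9), -3)) = Add(-5, Rational(-1, 3)) = Rational(-16, 3))
Add(-41295, Function('d')(-203)) = Add(-41295, Rational(-16, 3)) = Rational(-123901, 3)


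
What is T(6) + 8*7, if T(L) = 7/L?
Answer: 343/6 ≈ 57.167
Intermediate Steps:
T(6) + 8*7 = 7/6 + 8*7 = 7*(⅙) + 56 = 7/6 + 56 = 343/6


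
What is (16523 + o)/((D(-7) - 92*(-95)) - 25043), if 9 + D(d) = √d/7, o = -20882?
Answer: 497728056/1862569409 + 4359*I*√7/1862569409 ≈ 0.26723 + 6.1919e-6*I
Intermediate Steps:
D(d) = -9 + √d/7
(16523 + o)/((D(-7) - 92*(-95)) - 25043) = (16523 - 20882)/(((-9 + √(-7)/7) - 92*(-95)) - 25043) = -4359/(((-9 + (I*√7)/7) + 8740) - 25043) = -4359/(((-9 + I*√7/7) + 8740) - 25043) = -4359/((8731 + I*√7/7) - 25043) = -4359/(-16312 + I*√7/7)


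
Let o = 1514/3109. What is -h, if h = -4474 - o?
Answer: 13911180/3109 ≈ 4474.5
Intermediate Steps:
o = 1514/3109 (o = 1514*(1/3109) = 1514/3109 ≈ 0.48697)
h = -13911180/3109 (h = -4474 - 1*1514/3109 = -4474 - 1514/3109 = -13911180/3109 ≈ -4474.5)
-h = -1*(-13911180/3109) = 13911180/3109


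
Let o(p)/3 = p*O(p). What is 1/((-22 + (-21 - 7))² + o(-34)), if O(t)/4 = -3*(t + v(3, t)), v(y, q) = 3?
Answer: -1/35444 ≈ -2.8214e-5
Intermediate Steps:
O(t) = -36 - 12*t (O(t) = 4*(-3*(t + 3)) = 4*(-3*(3 + t)) = 4*(-9 - 3*t) = -36 - 12*t)
o(p) = 3*p*(-36 - 12*p) (o(p) = 3*(p*(-36 - 12*p)) = 3*p*(-36 - 12*p))
1/((-22 + (-21 - 7))² + o(-34)) = 1/((-22 + (-21 - 7))² - 36*(-34)*(3 - 34)) = 1/((-22 - 28)² - 36*(-34)*(-31)) = 1/((-50)² - 37944) = 1/(2500 - 37944) = 1/(-35444) = -1/35444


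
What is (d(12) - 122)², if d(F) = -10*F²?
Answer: 2439844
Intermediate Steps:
(d(12) - 122)² = (-10*12² - 122)² = (-10*144 - 122)² = (-1440 - 122)² = (-1562)² = 2439844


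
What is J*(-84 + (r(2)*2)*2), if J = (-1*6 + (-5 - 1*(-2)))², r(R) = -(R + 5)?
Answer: -9072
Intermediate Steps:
r(R) = -5 - R (r(R) = -(5 + R) = -5 - R)
J = 81 (J = (-6 + (-5 + 2))² = (-6 - 3)² = (-9)² = 81)
J*(-84 + (r(2)*2)*2) = 81*(-84 + ((-5 - 1*2)*2)*2) = 81*(-84 + ((-5 - 2)*2)*2) = 81*(-84 - 7*2*2) = 81*(-84 - 14*2) = 81*(-84 - 28) = 81*(-112) = -9072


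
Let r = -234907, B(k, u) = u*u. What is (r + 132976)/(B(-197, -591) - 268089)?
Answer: -33977/27064 ≈ -1.2554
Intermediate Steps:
B(k, u) = u²
(r + 132976)/(B(-197, -591) - 268089) = (-234907 + 132976)/((-591)² - 268089) = -101931/(349281 - 268089) = -101931/81192 = -101931*1/81192 = -33977/27064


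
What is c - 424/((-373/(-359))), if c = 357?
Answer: -19055/373 ≈ -51.086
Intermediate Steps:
c - 424/((-373/(-359))) = 357 - 424/((-373/(-359))) = 357 - 424/((-373*(-1/359))) = 357 - 424/373/359 = 357 - 424*359/373 = 357 - 152216/373 = -19055/373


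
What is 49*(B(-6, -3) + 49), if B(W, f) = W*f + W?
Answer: 2989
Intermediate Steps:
B(W, f) = W + W*f
49*(B(-6, -3) + 49) = 49*(-6*(1 - 3) + 49) = 49*(-6*(-2) + 49) = 49*(12 + 49) = 49*61 = 2989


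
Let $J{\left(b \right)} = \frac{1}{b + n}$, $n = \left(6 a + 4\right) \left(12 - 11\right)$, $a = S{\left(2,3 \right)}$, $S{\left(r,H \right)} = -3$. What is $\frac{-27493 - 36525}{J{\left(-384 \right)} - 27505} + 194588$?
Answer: $\frac{2130178563872}{10946991} \approx 1.9459 \cdot 10^{5}$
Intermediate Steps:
$a = -3$
$n = -14$ ($n = \left(6 \left(-3\right) + 4\right) \left(12 - 11\right) = \left(-18 + 4\right) 1 = \left(-14\right) 1 = -14$)
$J{\left(b \right)} = \frac{1}{-14 + b}$ ($J{\left(b \right)} = \frac{1}{b - 14} = \frac{1}{-14 + b}$)
$\frac{-27493 - 36525}{J{\left(-384 \right)} - 27505} + 194588 = \frac{-27493 - 36525}{\frac{1}{-14 - 384} - 27505} + 194588 = - \frac{64018}{\frac{1}{-398} - 27505} + 194588 = - \frac{64018}{- \frac{1}{398} - 27505} + 194588 = - \frac{64018}{- \frac{10946991}{398}} + 194588 = \left(-64018\right) \left(- \frac{398}{10946991}\right) + 194588 = \frac{25479164}{10946991} + 194588 = \frac{2130178563872}{10946991}$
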